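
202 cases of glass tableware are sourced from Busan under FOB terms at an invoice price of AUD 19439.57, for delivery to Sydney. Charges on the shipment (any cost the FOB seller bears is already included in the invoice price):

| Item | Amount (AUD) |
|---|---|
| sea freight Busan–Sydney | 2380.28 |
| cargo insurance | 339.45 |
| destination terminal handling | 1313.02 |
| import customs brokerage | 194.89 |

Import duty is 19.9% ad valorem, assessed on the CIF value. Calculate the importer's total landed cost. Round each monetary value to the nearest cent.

Total landed cost: AUD 28076.91

FOB: the seller bears costs until goods are on board at the origin port; the buyer bears freight, insurance and all costs thereafter.
CIF value = FOB price + freight + insurance = 19439.57 + 2380.28 + 339.45 = 22159.30
Import duty = 22159.30 × 19.9% = 4409.70
Buyer bears: freight 2380.28 + insurance 339.45 + destination terminal 1313.02 + brokerage 194.89 + duty 4409.70 = 8637.34
Landed cost = invoice 19439.57 + 8637.34 = 28076.91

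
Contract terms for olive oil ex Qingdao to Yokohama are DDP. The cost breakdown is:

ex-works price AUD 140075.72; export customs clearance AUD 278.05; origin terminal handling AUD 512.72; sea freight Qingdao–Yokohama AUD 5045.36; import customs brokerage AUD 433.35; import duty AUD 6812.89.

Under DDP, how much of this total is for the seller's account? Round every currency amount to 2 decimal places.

Seller's account: AUD 153158.09

DDP: the seller bears all costs including import duty.
Seller's account: goods 140075.72 + export clearance 278.05 + origin terminal 512.72 + freight 5045.36 + brokerage 433.35 + duty 6812.89 = 153158.09
Buyer's account: 0.00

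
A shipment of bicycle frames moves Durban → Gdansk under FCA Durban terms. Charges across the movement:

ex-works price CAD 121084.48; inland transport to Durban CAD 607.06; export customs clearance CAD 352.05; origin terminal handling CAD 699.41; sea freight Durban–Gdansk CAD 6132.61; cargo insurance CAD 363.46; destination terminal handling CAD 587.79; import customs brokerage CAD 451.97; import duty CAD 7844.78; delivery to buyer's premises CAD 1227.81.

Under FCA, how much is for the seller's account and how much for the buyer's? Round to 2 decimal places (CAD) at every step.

Seller: CAD 122043.59; buyer: CAD 17307.83

FCA: the seller delivers export-cleared goods to the carrier; the buyer bears costs from that point.
Seller's account: goods 121084.48 + inland to port 607.06 + export clearance 352.05 = 122043.59
Buyer's account: origin terminal 699.41 + freight 6132.61 + insurance 363.46 + destination terminal 587.79 + brokerage 451.97 + duty 7844.78 + delivery 1227.81 = 17307.83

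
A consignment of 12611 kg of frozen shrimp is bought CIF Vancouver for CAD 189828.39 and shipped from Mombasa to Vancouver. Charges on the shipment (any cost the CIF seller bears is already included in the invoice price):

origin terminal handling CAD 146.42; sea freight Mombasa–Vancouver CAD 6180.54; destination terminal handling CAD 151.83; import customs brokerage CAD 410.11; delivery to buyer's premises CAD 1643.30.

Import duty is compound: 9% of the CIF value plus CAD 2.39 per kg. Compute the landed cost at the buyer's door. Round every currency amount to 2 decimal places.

CIF: the seller pays costs through ocean freight and marine insurance to the destination port.
Already in the invoice (seller's account under CIF): origin terminal, freight — exclude.
The CIF price already equals the CIF value: 189828.39
Ad valorem component: 189828.39 × 9% = 17084.56
Specific component: 12611 × 2.39 = 30140.29
Import duty = 17084.56 + 30140.29 = 47224.85
Buyer bears: destination terminal 151.83 + brokerage 410.11 + delivery 1643.30 + duty 47224.85 = 49430.09
Landed cost = invoice 189828.39 + 49430.09 = 239258.48

Total landed cost: CAD 239258.48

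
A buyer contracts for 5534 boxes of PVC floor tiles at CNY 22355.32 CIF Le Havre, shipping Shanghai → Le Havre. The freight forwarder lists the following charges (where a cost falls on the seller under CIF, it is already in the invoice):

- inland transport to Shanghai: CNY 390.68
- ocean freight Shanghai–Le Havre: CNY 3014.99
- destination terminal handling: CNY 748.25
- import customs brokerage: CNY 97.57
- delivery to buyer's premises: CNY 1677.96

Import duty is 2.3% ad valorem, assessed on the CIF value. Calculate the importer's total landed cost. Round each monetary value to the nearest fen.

Total landed cost: CNY 25393.27

CIF: the seller pays costs through ocean freight and marine insurance to the destination port.
Already in the invoice (seller's account under CIF): inland to port, freight — exclude.
The CIF price already equals the CIF value: 22355.32
Import duty = 22355.32 × 2.3% = 514.17
Buyer bears: destination terminal 748.25 + brokerage 97.57 + delivery 1677.96 + duty 514.17 = 3037.95
Landed cost = invoice 22355.32 + 3037.95 = 25393.27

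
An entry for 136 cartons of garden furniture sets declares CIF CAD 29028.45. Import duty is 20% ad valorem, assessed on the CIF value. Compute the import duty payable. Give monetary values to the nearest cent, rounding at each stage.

Import duty = 29028.45 × 20% = 5805.69

Import duty: CAD 5805.69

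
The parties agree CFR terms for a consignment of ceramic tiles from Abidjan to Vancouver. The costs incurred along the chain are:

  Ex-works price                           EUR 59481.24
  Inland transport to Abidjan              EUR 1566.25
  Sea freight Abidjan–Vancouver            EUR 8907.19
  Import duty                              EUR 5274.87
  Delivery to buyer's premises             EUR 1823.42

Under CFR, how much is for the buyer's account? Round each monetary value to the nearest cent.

Buyer's account: EUR 7098.29

CFR: the seller pays costs through ocean freight to the destination port, but not insurance.
Seller's account: goods 59481.24 + inland to port 1566.25 + freight 8907.19 = 69954.68
Buyer's account: duty 5274.87 + delivery 1823.42 = 7098.29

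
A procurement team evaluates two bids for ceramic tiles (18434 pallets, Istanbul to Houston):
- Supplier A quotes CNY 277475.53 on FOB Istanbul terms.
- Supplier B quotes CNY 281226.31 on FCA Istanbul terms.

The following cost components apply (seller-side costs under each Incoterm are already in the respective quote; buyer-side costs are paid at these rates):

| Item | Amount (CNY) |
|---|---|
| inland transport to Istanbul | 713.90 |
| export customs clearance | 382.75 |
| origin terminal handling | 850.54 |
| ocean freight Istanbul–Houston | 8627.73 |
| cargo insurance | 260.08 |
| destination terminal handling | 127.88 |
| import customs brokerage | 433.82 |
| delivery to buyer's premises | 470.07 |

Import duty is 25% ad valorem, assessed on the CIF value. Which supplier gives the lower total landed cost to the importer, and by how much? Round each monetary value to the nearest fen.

Supplier A is cheaper by CNY 5751.65

Supplier A (FOB):
CIF value = FOB price + freight + insurance = 277475.53 + 8627.73 + 260.08 = 286363.34
Import duty = 286363.34 × 25% = 71590.84
Buyer bears (A): 8627.73 + 260.08 + 127.88 + 433.82 + 470.07 = 9919.58
Landed cost (A) = invoice 277475.53 + 9919.58 + duty 71590.84 = 358985.95
Supplier B (FCA):
CIF value = FCA price + origin terminal + freight + insurance = 281226.31 + 850.54 + 8627.73 + 260.08 = 290964.66
Import duty = 290964.66 × 25% = 72741.17
Buyer bears (B): 850.54 + 8627.73 + 260.08 + 127.88 + 433.82 + 470.07 = 10770.12
Landed cost (B) = invoice 281226.31 + 10770.12 + duty 72741.17 = 364737.60
Difference = |358985.95 − 364737.60| = 5751.65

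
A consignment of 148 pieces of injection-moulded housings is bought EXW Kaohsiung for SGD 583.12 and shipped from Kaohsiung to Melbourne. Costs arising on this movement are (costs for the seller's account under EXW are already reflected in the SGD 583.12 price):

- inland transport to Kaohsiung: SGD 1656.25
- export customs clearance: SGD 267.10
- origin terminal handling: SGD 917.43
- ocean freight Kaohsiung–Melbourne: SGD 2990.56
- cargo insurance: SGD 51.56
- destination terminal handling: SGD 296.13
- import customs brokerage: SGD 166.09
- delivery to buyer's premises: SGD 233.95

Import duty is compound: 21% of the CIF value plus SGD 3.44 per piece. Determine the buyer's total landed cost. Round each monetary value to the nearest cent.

Total landed cost: SGD 9029.17

EXW: the seller makes goods available at their premises; the buyer bears all onward costs.
CIF value = EXW price + inland to port + export clearance + origin terminal + freight + insurance = 583.12 + 1656.25 + 267.10 + 917.43 + 2990.56 + 51.56 = 6466.02
Ad valorem component: 6466.02 × 21% = 1357.86
Specific component: 148 × 3.44 = 509.12
Import duty = 1357.86 + 509.12 = 1866.98
Buyer bears: inland to port 1656.25 + export clearance 267.10 + origin terminal 917.43 + freight 2990.56 + insurance 51.56 + destination terminal 296.13 + brokerage 166.09 + delivery 233.95 + duty 1866.98 = 8446.05
Landed cost = invoice 583.12 + 8446.05 = 9029.17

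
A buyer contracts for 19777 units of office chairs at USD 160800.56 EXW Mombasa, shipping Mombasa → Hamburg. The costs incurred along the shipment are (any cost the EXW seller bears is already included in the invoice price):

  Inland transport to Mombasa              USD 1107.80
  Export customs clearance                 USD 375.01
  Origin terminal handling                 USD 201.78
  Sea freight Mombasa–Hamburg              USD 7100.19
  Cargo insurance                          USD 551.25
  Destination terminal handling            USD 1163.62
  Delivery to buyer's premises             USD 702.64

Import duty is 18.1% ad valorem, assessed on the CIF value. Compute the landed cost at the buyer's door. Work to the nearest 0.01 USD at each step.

Total landed cost: USD 202797.57

EXW: the seller makes goods available at their premises; the buyer bears all onward costs.
CIF value = EXW price + inland to port + export clearance + origin terminal + freight + insurance = 160800.56 + 1107.80 + 375.01 + 201.78 + 7100.19 + 551.25 = 170136.59
Import duty = 170136.59 × 18.1% = 30794.72
Buyer bears: inland to port 1107.80 + export clearance 375.01 + origin terminal 201.78 + freight 7100.19 + insurance 551.25 + destination terminal 1163.62 + delivery 702.64 + duty 30794.72 = 41997.01
Landed cost = invoice 160800.56 + 41997.01 = 202797.57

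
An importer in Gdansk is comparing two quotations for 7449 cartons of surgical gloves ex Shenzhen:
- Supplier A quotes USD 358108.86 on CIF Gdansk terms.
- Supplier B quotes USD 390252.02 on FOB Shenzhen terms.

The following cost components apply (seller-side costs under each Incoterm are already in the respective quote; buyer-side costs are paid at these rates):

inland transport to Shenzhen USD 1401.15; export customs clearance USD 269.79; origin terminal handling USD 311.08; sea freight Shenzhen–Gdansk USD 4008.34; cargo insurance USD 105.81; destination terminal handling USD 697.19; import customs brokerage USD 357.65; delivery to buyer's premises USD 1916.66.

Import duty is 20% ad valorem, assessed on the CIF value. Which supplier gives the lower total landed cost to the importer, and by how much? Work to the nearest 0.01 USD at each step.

Supplier A (CIF):
The CIF price already equals the CIF value: 358108.86
Import duty = 358108.86 × 20% = 71621.77
Buyer bears (A): 697.19 + 357.65 + 1916.66 = 2971.50
Landed cost (A) = invoice 358108.86 + 2971.50 + duty 71621.77 = 432702.13
Supplier B (FOB):
CIF value = FOB price + freight + insurance = 390252.02 + 4008.34 + 105.81 = 394366.17
Import duty = 394366.17 × 20% = 78873.23
Buyer bears (B): 4008.34 + 105.81 + 697.19 + 357.65 + 1916.66 = 7085.65
Landed cost (B) = invoice 390252.02 + 7085.65 + duty 78873.23 = 476210.90
Difference = |432702.13 − 476210.90| = 43508.77

Supplier A is cheaper by USD 43508.77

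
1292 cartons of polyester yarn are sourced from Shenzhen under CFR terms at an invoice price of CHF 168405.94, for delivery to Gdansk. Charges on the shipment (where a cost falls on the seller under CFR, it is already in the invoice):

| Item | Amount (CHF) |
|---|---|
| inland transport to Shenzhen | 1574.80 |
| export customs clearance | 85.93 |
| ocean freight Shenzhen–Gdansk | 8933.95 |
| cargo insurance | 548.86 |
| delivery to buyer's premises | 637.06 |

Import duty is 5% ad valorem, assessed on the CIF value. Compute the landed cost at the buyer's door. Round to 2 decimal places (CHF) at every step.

CFR: the seller pays costs through ocean freight to the destination port, but not insurance.
Already in the invoice (seller's account under CFR): inland to port, export clearance, freight — exclude.
CIF value = CFR price + insurance = 168405.94 + 548.86 = 168954.80
Import duty = 168954.80 × 5% = 8447.74
Buyer bears: insurance 548.86 + delivery 637.06 + duty 8447.74 = 9633.66
Landed cost = invoice 168405.94 + 9633.66 = 178039.60

Total landed cost: CHF 178039.60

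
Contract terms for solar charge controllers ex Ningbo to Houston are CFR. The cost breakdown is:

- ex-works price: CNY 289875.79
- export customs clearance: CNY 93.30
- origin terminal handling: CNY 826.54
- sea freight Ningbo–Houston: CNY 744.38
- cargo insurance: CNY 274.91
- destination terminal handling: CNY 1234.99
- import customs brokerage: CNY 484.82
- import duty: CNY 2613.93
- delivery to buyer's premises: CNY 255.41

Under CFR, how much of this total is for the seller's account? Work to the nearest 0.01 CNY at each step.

Seller's account: CNY 291540.01

CFR: the seller pays costs through ocean freight to the destination port, but not insurance.
Seller's account: goods 289875.79 + export clearance 93.30 + origin terminal 826.54 + freight 744.38 = 291540.01
Buyer's account: insurance 274.91 + destination terminal 1234.99 + brokerage 484.82 + duty 2613.93 + delivery 255.41 = 4864.06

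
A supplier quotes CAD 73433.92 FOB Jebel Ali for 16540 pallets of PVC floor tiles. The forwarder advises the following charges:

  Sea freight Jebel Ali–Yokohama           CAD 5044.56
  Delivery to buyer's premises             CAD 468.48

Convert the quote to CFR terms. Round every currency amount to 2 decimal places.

CFR price: CAD 78478.48

Not relevant to the conversion: delivery — on the buyer under both terms; not part of either seller's price.
From FOB to CFR, the seller additionally bears: freight.
CFR price = 73433.92 + 5044.56 = 78478.48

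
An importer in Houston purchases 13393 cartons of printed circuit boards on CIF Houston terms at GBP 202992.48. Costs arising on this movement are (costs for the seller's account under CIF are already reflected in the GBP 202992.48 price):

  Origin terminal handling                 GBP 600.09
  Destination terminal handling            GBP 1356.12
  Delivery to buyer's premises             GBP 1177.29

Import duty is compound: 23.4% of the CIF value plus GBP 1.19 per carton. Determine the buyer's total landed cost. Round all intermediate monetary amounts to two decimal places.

CIF: the seller pays costs through ocean freight and marine insurance to the destination port.
Already in the invoice (seller's account under CIF): origin terminal — exclude.
The CIF price already equals the CIF value: 202992.48
Ad valorem component: 202992.48 × 23.4% = 47500.24
Specific component: 13393 × 1.19 = 15937.67
Import duty = 47500.24 + 15937.67 = 63437.91
Buyer bears: destination terminal 1356.12 + delivery 1177.29 + duty 63437.91 = 65971.32
Landed cost = invoice 202992.48 + 65971.32 = 268963.80

Total landed cost: GBP 268963.80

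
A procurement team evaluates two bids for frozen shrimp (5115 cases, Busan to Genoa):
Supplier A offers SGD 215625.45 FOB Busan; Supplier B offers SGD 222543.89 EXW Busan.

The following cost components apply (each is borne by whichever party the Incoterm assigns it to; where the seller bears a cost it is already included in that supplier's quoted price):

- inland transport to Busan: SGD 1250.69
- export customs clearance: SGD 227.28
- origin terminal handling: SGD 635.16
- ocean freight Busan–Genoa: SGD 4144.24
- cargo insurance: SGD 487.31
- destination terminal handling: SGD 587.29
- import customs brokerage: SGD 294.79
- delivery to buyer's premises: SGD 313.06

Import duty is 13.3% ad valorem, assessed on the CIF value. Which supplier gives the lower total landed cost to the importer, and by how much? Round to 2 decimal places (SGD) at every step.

Supplier A is cheaper by SGD 10232.77

Supplier A (FOB):
CIF value = FOB price + freight + insurance = 215625.45 + 4144.24 + 487.31 = 220257.00
Import duty = 220257.00 × 13.3% = 29294.18
Buyer bears (A): 4144.24 + 487.31 + 587.29 + 294.79 + 313.06 = 5826.69
Landed cost (A) = invoice 215625.45 + 5826.69 + duty 29294.18 = 250746.32
Supplier B (EXW):
CIF value = EXW price + inland to port + export clearance + origin terminal + freight + insurance = 222543.89 + 1250.69 + 227.28 + 635.16 + 4144.24 + 487.31 = 229288.57
Import duty = 229288.57 × 13.3% = 30495.38
Buyer bears (B): 1250.69 + 227.28 + 635.16 + 4144.24 + 487.31 + 587.29 + 294.79 + 313.06 = 7939.82
Landed cost (B) = invoice 222543.89 + 7939.82 + duty 30495.38 = 260979.09
Difference = |250746.32 − 260979.09| = 10232.77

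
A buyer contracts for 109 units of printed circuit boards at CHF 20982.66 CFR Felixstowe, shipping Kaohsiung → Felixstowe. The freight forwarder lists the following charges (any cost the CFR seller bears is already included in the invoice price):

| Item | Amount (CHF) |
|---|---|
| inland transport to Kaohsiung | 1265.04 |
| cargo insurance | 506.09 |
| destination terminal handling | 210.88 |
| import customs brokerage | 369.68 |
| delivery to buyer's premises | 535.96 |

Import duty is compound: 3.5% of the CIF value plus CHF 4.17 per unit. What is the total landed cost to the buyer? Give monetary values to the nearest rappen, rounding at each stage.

Total landed cost: CHF 23811.91

CFR: the seller pays costs through ocean freight to the destination port, but not insurance.
Already in the invoice (seller's account under CFR): inland to port — exclude.
CIF value = CFR price + insurance = 20982.66 + 506.09 = 21488.75
Ad valorem component: 21488.75 × 3.5% = 752.11
Specific component: 109 × 4.17 = 454.53
Import duty = 752.11 + 454.53 = 1206.64
Buyer bears: insurance 506.09 + destination terminal 210.88 + brokerage 369.68 + delivery 535.96 + duty 1206.64 = 2829.25
Landed cost = invoice 20982.66 + 2829.25 = 23811.91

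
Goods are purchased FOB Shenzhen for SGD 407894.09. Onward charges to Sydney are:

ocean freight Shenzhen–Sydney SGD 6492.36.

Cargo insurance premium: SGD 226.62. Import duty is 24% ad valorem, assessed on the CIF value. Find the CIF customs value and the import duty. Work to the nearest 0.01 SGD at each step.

CIF = FOB price + freight + insurance
CIF = 407894.09 + 6492.36 + 226.62 = 414613.07
Import duty = 414613.07 × 24% = 99507.14

CIF value: SGD 414613.07; import duty: SGD 99507.14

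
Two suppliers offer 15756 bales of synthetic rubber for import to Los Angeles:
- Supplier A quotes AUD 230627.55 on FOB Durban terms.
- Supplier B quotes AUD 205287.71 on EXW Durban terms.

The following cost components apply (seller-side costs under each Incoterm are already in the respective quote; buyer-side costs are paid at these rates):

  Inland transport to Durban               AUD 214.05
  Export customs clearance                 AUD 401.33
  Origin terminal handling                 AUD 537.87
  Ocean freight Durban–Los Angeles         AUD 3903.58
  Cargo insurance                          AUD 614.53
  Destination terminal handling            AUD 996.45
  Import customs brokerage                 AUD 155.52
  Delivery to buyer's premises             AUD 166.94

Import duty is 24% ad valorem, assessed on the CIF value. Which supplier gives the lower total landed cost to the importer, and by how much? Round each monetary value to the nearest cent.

Supplier B is cheaper by AUD 29991.37

Supplier A (FOB):
CIF value = FOB price + freight + insurance = 230627.55 + 3903.58 + 614.53 = 235145.66
Import duty = 235145.66 × 24% = 56434.96
Buyer bears (A): 3903.58 + 614.53 + 996.45 + 155.52 + 166.94 = 5837.02
Landed cost (A) = invoice 230627.55 + 5837.02 + duty 56434.96 = 292899.53
Supplier B (EXW):
CIF value = EXW price + inland to port + export clearance + origin terminal + freight + insurance = 205287.71 + 214.05 + 401.33 + 537.87 + 3903.58 + 614.53 = 210959.07
Import duty = 210959.07 × 24% = 50630.18
Buyer bears (B): 214.05 + 401.33 + 537.87 + 3903.58 + 614.53 + 996.45 + 155.52 + 166.94 = 6990.27
Landed cost (B) = invoice 205287.71 + 6990.27 + duty 50630.18 = 262908.16
Difference = |292899.53 − 262908.16| = 29991.37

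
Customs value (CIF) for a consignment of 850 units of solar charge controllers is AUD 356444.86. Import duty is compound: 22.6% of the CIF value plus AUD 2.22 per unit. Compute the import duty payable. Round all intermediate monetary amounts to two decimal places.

Ad valorem component: 356444.86 × 22.6% = 80556.54
Specific component: 850 × 2.22 = 1887.00
Import duty = 80556.54 + 1887.00 = 82443.54

Import duty: AUD 82443.54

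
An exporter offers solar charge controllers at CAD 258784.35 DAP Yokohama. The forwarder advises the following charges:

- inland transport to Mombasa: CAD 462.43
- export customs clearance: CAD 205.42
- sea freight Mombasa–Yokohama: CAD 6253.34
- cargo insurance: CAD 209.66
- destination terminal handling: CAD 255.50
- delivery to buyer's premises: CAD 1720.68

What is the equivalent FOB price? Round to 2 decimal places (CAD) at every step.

FOB price: CAD 250345.17

Not relevant to the conversion: inland to port, export clearance — on the seller under both DAP and FOB; already in the DAP price and stays in the FOB price.
From DAP to FOB, the seller no longer bears: freight, insurance, destination terminal, delivery.
FOB price = 258784.35 − 6253.34 − 209.66 − 255.50 − 1720.68 = 250345.17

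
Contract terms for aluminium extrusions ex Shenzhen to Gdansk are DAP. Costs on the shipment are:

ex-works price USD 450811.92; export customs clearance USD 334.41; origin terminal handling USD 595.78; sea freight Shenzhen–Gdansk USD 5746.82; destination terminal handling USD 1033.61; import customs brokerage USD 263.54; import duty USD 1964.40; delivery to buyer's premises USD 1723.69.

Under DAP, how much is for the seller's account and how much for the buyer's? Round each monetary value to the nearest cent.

DAP: the seller bears all costs to the named destination except import duty and clearance.
Seller's account: goods 450811.92 + export clearance 334.41 + origin terminal 595.78 + freight 5746.82 + destination terminal 1033.61 + delivery 1723.69 = 460246.23
Buyer's account: brokerage 263.54 + duty 1964.40 = 2227.94

Seller: USD 460246.23; buyer: USD 2227.94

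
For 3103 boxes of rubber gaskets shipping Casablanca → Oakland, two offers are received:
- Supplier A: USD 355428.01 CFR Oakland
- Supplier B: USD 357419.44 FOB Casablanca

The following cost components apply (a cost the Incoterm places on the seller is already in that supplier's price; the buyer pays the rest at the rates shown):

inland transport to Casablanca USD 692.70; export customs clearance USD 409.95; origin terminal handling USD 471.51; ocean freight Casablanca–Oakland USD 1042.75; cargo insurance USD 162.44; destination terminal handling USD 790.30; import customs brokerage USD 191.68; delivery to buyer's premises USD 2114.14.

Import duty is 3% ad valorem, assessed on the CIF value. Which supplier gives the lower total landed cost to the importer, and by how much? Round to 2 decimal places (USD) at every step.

Supplier A is cheaper by USD 3125.21

Supplier A (CFR):
CIF value = CFR price + insurance = 355428.01 + 162.44 = 355590.45
Import duty = 355590.45 × 3% = 10667.71
Buyer bears (A): 162.44 + 790.30 + 191.68 + 2114.14 = 3258.56
Landed cost (A) = invoice 355428.01 + 3258.56 + duty 10667.71 = 369354.28
Supplier B (FOB):
CIF value = FOB price + freight + insurance = 357419.44 + 1042.75 + 162.44 = 358624.63
Import duty = 358624.63 × 3% = 10758.74
Buyer bears (B): 1042.75 + 162.44 + 790.30 + 191.68 + 2114.14 = 4301.31
Landed cost (B) = invoice 357419.44 + 4301.31 + duty 10758.74 = 372479.49
Difference = |369354.28 − 372479.49| = 3125.21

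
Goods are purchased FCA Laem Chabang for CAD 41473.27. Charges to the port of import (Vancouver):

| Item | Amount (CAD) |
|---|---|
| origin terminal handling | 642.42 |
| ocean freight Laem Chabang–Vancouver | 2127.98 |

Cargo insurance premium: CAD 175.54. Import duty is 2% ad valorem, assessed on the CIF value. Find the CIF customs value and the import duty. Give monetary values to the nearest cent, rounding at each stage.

CIF = FCA price + pre-shipment costs + freight + insurance
CIF = 41473.27 + 642.42 + 2127.98 + 175.54 = 44419.21
Import duty = 44419.21 × 2% = 888.38

CIF value: CAD 44419.21; import duty: CAD 888.38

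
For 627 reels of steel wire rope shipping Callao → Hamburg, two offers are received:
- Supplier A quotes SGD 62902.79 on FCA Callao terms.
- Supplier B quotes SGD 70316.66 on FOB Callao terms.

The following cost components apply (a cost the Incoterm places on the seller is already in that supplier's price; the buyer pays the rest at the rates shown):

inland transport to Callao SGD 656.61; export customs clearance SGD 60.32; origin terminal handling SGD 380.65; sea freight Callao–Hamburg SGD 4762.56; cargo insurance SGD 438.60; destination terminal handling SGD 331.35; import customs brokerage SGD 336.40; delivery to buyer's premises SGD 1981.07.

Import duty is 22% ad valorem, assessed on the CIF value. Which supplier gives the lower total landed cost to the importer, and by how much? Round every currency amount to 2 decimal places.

Supplier A is cheaper by SGD 8580.53

Supplier A (FCA):
CIF value = FCA price + origin terminal + freight + insurance = 62902.79 + 380.65 + 4762.56 + 438.60 = 68484.60
Import duty = 68484.60 × 22% = 15066.61
Buyer bears (A): 380.65 + 4762.56 + 438.60 + 331.35 + 336.40 + 1981.07 = 8230.63
Landed cost (A) = invoice 62902.79 + 8230.63 + duty 15066.61 = 86200.03
Supplier B (FOB):
CIF value = FOB price + freight + insurance = 70316.66 + 4762.56 + 438.60 = 75517.82
Import duty = 75517.82 × 22% = 16613.92
Buyer bears (B): 4762.56 + 438.60 + 331.35 + 336.40 + 1981.07 = 7849.98
Landed cost (B) = invoice 70316.66 + 7849.98 + duty 16613.92 = 94780.56
Difference = |86200.03 − 94780.56| = 8580.53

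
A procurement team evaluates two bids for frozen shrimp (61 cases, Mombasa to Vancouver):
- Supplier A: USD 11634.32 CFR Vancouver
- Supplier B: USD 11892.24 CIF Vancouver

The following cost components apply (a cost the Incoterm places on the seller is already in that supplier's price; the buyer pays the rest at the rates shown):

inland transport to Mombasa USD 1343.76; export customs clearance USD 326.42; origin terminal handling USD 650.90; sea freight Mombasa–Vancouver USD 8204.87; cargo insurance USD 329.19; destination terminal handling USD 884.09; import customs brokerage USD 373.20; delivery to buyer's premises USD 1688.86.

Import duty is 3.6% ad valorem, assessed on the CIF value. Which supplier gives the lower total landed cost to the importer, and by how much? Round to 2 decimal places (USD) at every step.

Supplier B is cheaper by USD 73.84

Supplier A (CFR):
CIF value = CFR price + insurance = 11634.32 + 329.19 = 11963.51
Import duty = 11963.51 × 3.6% = 430.69
Buyer bears (A): 329.19 + 884.09 + 373.20 + 1688.86 = 3275.34
Landed cost (A) = invoice 11634.32 + 3275.34 + duty 430.69 = 15340.35
Supplier B (CIF):
The CIF price already equals the CIF value: 11892.24
Import duty = 11892.24 × 3.6% = 428.12
Buyer bears (B): 884.09 + 373.20 + 1688.86 = 2946.15
Landed cost (B) = invoice 11892.24 + 2946.15 + duty 428.12 = 15266.51
Difference = |15340.35 − 15266.51| = 73.84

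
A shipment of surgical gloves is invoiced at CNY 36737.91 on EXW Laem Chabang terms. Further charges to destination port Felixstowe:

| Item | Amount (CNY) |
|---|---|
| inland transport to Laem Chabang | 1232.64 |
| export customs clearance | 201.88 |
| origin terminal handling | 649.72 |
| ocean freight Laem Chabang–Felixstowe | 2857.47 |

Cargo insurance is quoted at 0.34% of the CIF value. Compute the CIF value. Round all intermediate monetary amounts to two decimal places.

CIF value: CNY 41821.81

Let C be the CIF value. C = EXW price + pre-shipment costs + freight + 0.34% × C
C − 0.34% × C = 36737.91 + 1232.64 + 201.88 + 649.72 + 2857.47
0.9966 × C = 41679.62
C = 41679.62 / 0.9966 = 41821.81
Insurance premium = 0.34% × 41821.81 = 142.19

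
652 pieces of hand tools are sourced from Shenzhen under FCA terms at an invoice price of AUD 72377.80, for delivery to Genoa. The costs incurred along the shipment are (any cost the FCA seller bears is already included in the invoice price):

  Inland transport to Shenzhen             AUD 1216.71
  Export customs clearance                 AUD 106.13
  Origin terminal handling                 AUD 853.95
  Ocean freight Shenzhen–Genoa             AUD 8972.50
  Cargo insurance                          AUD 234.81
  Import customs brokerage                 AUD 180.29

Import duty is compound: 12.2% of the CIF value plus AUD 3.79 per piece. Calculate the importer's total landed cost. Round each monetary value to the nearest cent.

FCA: the seller delivers export-cleared goods to the carrier; the buyer bears costs from that point.
Already in the invoice (seller's account under FCA): inland to port, export clearance — exclude.
CIF value = FCA price + origin terminal + freight + insurance = 72377.80 + 853.95 + 8972.50 + 234.81 = 82439.06
Ad valorem component: 82439.06 × 12.2% = 10057.57
Specific component: 652 × 3.79 = 2471.08
Import duty = 10057.57 + 2471.08 = 12528.65
Buyer bears: origin terminal 853.95 + freight 8972.50 + insurance 234.81 + brokerage 180.29 + duty 12528.65 = 22770.20
Landed cost = invoice 72377.80 + 22770.20 = 95148.00

Total landed cost: AUD 95148.00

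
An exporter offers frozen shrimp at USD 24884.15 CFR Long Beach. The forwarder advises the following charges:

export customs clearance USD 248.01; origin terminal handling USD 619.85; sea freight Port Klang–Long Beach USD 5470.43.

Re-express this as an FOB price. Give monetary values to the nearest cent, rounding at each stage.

Not relevant to the conversion: export clearance, origin terminal — on the seller under both CFR and FOB; already in the CFR price and stays in the FOB price.
From CFR to FOB, the seller no longer bears: freight.
FOB price = 24884.15 − 5470.43 = 19413.72

FOB price: USD 19413.72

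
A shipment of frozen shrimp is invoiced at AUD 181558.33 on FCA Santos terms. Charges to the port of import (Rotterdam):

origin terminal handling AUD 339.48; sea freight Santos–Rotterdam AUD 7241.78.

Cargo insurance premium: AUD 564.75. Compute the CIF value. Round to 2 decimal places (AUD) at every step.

CIF value: AUD 189704.34

CIF = FCA price + pre-shipment costs + freight + insurance
CIF = 181558.33 + 339.48 + 7241.78 + 564.75 = 189704.34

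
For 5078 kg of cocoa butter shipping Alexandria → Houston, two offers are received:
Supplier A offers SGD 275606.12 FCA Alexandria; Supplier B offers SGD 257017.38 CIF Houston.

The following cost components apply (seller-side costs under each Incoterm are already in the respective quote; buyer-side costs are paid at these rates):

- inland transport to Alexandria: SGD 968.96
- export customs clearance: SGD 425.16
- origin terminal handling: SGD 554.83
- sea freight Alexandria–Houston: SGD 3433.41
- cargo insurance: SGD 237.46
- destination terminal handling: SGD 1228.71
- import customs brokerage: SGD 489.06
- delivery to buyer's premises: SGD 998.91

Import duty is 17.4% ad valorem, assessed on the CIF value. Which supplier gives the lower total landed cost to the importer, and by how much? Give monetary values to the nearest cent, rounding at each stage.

Supplier B is cheaper by SGD 26784.16

Supplier A (FCA):
CIF value = FCA price + origin terminal + freight + insurance = 275606.12 + 554.83 + 3433.41 + 237.46 = 279831.82
Import duty = 279831.82 × 17.4% = 48690.74
Buyer bears (A): 554.83 + 3433.41 + 237.46 + 1228.71 + 489.06 + 998.91 = 6942.38
Landed cost (A) = invoice 275606.12 + 6942.38 + duty 48690.74 = 331239.24
Supplier B (CIF):
The CIF price already equals the CIF value: 257017.38
Import duty = 257017.38 × 17.4% = 44721.02
Buyer bears (B): 1228.71 + 489.06 + 998.91 = 2716.68
Landed cost (B) = invoice 257017.38 + 2716.68 + duty 44721.02 = 304455.08
Difference = |331239.24 − 304455.08| = 26784.16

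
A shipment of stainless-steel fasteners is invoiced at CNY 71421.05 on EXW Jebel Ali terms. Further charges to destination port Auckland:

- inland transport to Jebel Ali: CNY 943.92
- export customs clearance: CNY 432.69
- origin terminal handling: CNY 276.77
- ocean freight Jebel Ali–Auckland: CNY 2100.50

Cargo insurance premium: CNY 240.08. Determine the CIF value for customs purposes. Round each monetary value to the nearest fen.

CIF value: CNY 75415.01

CIF = EXW price + pre-shipment costs + freight + insurance
CIF = 71421.05 + 943.92 + 432.69 + 276.77 + 2100.50 + 240.08 = 75415.01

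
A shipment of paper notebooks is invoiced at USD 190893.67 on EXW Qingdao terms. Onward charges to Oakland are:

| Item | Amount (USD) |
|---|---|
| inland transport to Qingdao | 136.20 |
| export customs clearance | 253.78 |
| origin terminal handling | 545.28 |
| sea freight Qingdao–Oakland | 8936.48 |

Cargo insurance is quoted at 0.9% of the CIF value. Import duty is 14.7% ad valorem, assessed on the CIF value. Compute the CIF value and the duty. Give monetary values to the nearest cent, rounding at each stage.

Let C be the CIF value. C = EXW price + pre-shipment costs + freight + 0.9% × C
C − 0.9% × C = 190893.67 + 136.20 + 253.78 + 545.28 + 8936.48
0.991 × C = 200765.41
C = 200765.41 / 0.991 = 202588.71
Insurance premium = 0.9% × 202588.71 = 1823.30
Import duty = 202588.71 × 14.7% = 29780.54

CIF value: USD 202588.71; import duty: USD 29780.54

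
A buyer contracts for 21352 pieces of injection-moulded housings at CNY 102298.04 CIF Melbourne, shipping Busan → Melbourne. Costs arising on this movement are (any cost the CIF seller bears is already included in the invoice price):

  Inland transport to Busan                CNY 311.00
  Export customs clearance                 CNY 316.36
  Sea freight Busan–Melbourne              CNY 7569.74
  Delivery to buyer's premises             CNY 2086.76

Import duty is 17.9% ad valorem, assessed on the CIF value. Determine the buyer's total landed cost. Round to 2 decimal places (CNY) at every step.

Total landed cost: CNY 122696.15

CIF: the seller pays costs through ocean freight and marine insurance to the destination port.
Already in the invoice (seller's account under CIF): inland to port, export clearance, freight — exclude.
The CIF price already equals the CIF value: 102298.04
Import duty = 102298.04 × 17.9% = 18311.35
Buyer bears: delivery 2086.76 + duty 18311.35 = 20398.11
Landed cost = invoice 102298.04 + 20398.11 = 122696.15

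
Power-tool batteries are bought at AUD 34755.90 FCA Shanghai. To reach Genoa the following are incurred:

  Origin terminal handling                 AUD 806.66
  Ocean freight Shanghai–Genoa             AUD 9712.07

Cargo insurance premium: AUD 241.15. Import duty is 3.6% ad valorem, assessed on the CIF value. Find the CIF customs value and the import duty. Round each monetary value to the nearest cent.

CIF = FCA price + pre-shipment costs + freight + insurance
CIF = 34755.90 + 806.66 + 9712.07 + 241.15 = 45515.78
Import duty = 45515.78 × 3.6% = 1638.57

CIF value: AUD 45515.78; import duty: AUD 1638.57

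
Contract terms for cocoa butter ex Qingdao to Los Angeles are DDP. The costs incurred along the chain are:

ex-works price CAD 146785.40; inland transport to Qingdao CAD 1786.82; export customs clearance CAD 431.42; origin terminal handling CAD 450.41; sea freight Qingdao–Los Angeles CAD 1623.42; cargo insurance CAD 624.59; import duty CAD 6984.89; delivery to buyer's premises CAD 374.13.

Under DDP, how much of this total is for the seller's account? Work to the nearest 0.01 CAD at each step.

Seller's account: CAD 159061.08

DDP: the seller bears all costs including import duty.
Seller's account: goods 146785.40 + inland to port 1786.82 + export clearance 431.42 + origin terminal 450.41 + freight 1623.42 + insurance 624.59 + duty 6984.89 + delivery 374.13 = 159061.08
Buyer's account: 0.00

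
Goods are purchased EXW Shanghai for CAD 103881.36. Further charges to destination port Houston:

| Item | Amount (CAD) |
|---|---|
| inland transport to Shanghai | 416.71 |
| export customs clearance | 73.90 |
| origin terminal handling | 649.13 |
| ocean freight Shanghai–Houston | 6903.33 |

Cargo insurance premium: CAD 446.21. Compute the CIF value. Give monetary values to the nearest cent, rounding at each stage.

CIF = EXW price + pre-shipment costs + freight + insurance
CIF = 103881.36 + 416.71 + 73.90 + 649.13 + 6903.33 + 446.21 = 112370.64

CIF value: CAD 112370.64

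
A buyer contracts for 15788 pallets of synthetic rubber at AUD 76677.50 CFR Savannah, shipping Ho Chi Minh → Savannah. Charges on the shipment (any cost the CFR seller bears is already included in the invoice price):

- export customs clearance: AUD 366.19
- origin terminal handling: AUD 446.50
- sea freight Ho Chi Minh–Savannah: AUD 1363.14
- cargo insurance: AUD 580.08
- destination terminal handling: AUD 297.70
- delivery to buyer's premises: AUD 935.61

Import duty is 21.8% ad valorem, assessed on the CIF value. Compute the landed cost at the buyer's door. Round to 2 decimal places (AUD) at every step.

Total landed cost: AUD 95333.04

CFR: the seller pays costs through ocean freight to the destination port, but not insurance.
Already in the invoice (seller's account under CFR): export clearance, origin terminal, freight — exclude.
CIF value = CFR price + insurance = 76677.50 + 580.08 = 77257.58
Import duty = 77257.58 × 21.8% = 16842.15
Buyer bears: insurance 580.08 + destination terminal 297.70 + delivery 935.61 + duty 16842.15 = 18655.54
Landed cost = invoice 76677.50 + 18655.54 = 95333.04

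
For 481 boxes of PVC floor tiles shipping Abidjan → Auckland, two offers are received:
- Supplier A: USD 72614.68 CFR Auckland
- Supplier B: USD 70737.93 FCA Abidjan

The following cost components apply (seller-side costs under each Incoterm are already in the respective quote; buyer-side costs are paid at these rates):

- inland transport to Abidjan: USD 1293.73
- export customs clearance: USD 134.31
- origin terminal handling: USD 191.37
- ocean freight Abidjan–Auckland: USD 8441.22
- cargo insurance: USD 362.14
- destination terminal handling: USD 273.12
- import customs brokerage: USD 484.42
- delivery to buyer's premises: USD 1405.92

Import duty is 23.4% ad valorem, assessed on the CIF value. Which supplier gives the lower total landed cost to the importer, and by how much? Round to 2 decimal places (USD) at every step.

Supplier A (CFR):
CIF value = CFR price + insurance = 72614.68 + 362.14 = 72976.82
Import duty = 72976.82 × 23.4% = 17076.58
Buyer bears (A): 362.14 + 273.12 + 484.42 + 1405.92 = 2525.60
Landed cost (A) = invoice 72614.68 + 2525.60 + duty 17076.58 = 92216.86
Supplier B (FCA):
CIF value = FCA price + origin terminal + freight + insurance = 70737.93 + 191.37 + 8441.22 + 362.14 = 79732.66
Import duty = 79732.66 × 23.4% = 18657.44
Buyer bears (B): 191.37 + 8441.22 + 362.14 + 273.12 + 484.42 + 1405.92 = 11158.19
Landed cost (B) = invoice 70737.93 + 11158.19 + duty 18657.44 = 100553.56
Difference = |92216.86 − 100553.56| = 8336.70

Supplier A is cheaper by USD 8336.70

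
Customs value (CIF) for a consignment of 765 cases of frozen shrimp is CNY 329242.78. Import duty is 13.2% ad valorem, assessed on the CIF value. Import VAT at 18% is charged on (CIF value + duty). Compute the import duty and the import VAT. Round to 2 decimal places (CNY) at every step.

Import duty: CNY 43460.05; import VAT: CNY 67086.51

Import duty = 329242.78 × 13.2% = 43460.05
VAT base = CIF + duty = 329242.78 + 43460.05 = 372702.83
Import VAT = 372702.83 × 18% = 67086.51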